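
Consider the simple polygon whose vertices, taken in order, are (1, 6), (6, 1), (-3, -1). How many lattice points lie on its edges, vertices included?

Summing gcd(|Δx|,|Δy|) over the edges gives the boundary count: gcd(5,5) + gcd(9,2) + gcd(4,7) = 5+1+1 = 7.

7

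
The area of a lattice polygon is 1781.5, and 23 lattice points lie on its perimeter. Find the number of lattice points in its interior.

Pick's theorem A = I + B/2 − 1 rearranges to I = A − B/2 + 1 = 1781.5 − 23/2 + 1 = 1771.

1771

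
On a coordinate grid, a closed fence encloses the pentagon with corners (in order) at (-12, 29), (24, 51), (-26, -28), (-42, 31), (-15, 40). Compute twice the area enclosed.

The shoelace formula gives twice the area as |((-12)·51 − 24·29) + (24·(-28) − (-26)·51) + ((-26)·31 − (-42)·(-28)) + ((-42)·40 − (-15)·31) + ((-15)·29 − (-12)·40)| = 3806, so the area is 1903.

3806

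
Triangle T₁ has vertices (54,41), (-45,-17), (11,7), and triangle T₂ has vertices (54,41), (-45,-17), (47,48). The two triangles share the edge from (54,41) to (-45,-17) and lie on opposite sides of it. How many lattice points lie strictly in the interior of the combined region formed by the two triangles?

978

The union is the simple quadrilateral with vertices (54,41), (11,7), (-45,-17), (47,48) in order.
By the shoelace formula, twice the signed area is |(54·7 − 11·41) + (11·(-17) − (-45)·7) + ((-45)·48 − 47·(-17)) + (47·41 − 54·48)| = 1971, so the area is 1971/2.
The number of boundary lattice points is Σ gcd(|Δx|,|Δy|) = gcd(43,34) + gcd(56,24) + gcd(92,65) + gcd(7,7) = 1+8+1+7 = 17.
By Pick's theorem I = A − B/2 + 1 = 1971/2 − 17/2 + 1 = 978.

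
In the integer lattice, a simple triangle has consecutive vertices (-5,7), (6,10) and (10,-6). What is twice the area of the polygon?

188

Using the shoelace formula, 2A = |[(-5)·10 − 6·7] + [6·(-6) − 10·10] + [10·7 − (-5)·(-6)]| = 188, so the area is 94.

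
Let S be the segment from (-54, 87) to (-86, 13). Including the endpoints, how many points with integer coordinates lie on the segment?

The number of lattice points on a segment between lattice points is gcd(|Δx|,|Δy|) + 1 = gcd(32,74) + 1 = 2 + 1 = 3.

3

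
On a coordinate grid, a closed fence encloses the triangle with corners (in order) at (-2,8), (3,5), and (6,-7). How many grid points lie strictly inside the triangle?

Using the shoelace formula, 2A = |((-2)·5 − 3·8) + (3·(-7) − 6·5) + (6·8 − (-2)·(-7))| = 51, so the area is 51/2.
The number of boundary lattice points is Σ gcd(|Δx|,|Δy|) = gcd(5,3) + gcd(3,12) + gcd(8,15) = 1+3+1 = 5.
Pick's theorem gives I = A − B/2 + 1 = 51/2 − 5/2 + 1 = 24.

24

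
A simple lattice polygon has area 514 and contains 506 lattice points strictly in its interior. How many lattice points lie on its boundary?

18

Pick's theorem gives A = I + B/2 − 1, so B = 2(A − I + 1) = 2(514 − 506 + 1) = 18.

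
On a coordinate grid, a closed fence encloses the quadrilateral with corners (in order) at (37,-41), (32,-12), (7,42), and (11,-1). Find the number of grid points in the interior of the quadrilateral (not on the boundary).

By the shoelace formula, twice the signed area is |[37·(-12) − 32·(-41)] + [32·42 − 7·(-12)] + [7·(-1) − 11·42] + [11·(-41) − 37·(-1)]| = 1413, so the area is 706.5.
The number of boundary lattice points is Σ gcd(|Δx|,|Δy|) = gcd(5,29) + gcd(25,54) + gcd(4,43) + gcd(26,40) = 1+1+1+2 = 5.
Pick's theorem gives I = A − B/2 + 1 = 706.5 − 5/2 + 1 = 705.

705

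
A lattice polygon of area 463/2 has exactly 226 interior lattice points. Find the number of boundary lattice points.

13

Pick's theorem gives A = I + B/2 − 1, so B = 2(A − I + 1) = 2(463/2 − 226 + 1) = 13.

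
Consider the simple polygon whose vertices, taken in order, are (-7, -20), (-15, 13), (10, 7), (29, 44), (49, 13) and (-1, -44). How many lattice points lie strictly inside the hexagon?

2295

Using the shoelace formula, 2A = |((-7)·13 − (-15)·(-20)) + ((-15)·7 − 10·13) + (10·44 − 29·7) + (29·13 − 49·44) + (49·(-44) − (-1)·13) + ((-1)·(-20) − (-7)·(-44))| = 4599, so the area is 2299.5.
Summing gcd(|Δx|,|Δy|) over the edges gives the boundary count: gcd(8,33) + gcd(25,6) + gcd(19,37) + gcd(20,31) + gcd(50,57) + gcd(6,24) = 1+1+1+1+1+6 = 11.
Pick's theorem gives I = A − B/2 + 1 = 2299.5 − 11/2 + 1 = 2295.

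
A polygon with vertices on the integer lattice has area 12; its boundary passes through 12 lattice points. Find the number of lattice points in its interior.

From Pick's theorem, I = A − B/2 + 1 = 12 − 12/2 + 1 = 7.

7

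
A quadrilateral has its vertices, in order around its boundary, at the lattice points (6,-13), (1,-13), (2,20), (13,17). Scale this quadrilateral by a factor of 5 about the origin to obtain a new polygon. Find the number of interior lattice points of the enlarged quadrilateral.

6431

The shoelace formula gives twice the area as |(6·(-13) − 1·(-13)) + (1·20 − 2·(-13)) + (2·17 − 13·20) + (13·(-13) − 6·17)| = 516, so the area is 258.
Along each edge there are gcd(|Δx|,|Δy|)+1 lattice points, so counting each shared vertex once the boundary has gcd(5,0) + gcd(1,33) + gcd(11,3) + gcd(7,30) = 5+1+1+1 = 8.
Scaling by 5 multiplies the area by 5² = 25 (so the new area is 6450) and multiplies the boundary lattice-point count by 5, giving 40.
By Pick's theorem, the interior count of the dilated polygon is 6450 − 40/2 + 1 = 6431.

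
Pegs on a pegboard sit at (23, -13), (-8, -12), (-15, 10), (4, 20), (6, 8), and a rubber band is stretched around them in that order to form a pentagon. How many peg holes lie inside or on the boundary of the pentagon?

669

The shoelace formula gives twice the area as |[23·(-12) − (-8)·(-13)] + [(-8)·10 − (-15)·(-12)] + [(-15)·20 − 4·10] + [4·8 − 6·20] + [6·(-13) − 23·8]| = 1330, so the area is 665.
The number of boundary lattice points is Σ gcd(|Δx|,|Δy|) = gcd(31,1) + gcd(7,22) + gcd(19,10) + gcd(2,12) + gcd(17,21) = 1+1+1+2+1 = 6.
Pick's theorem gives I = A − B/2 + 1 = 665 − 6/2 + 1 = 663, so the closed region contains I + B = 663 + 6 = 669 lattice points.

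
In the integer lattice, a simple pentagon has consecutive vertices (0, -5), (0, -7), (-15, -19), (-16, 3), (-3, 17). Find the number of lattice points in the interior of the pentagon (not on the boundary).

Using the shoelace formula, 2A = |(0·(-7) − 0·(-5)) + (0·(-19) − (-15)·(-7)) + ((-15)·3 − (-16)·(-19)) + ((-16)·17 − (-3)·3) + ((-3)·(-5) − 0·17)| = 702, so the area is 351.
Summing gcd(|Δx|,|Δy|) over the edges gives the boundary count: gcd(0,2) + gcd(15,12) + gcd(1,22) + gcd(13,14) + gcd(3,22) = 2+3+1+1+1 = 8.
Pick's theorem gives I = A − B/2 + 1 = 351 − 8/2 + 1 = 348.

348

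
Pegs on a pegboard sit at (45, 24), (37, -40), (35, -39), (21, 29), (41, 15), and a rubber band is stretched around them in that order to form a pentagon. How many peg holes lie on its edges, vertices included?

14

Summing gcd(|Δx|,|Δy|) over the edges gives the boundary count: gcd(8,64) + gcd(2,1) + gcd(14,68) + gcd(20,14) + gcd(4,9) = 8+1+2+2+1 = 14.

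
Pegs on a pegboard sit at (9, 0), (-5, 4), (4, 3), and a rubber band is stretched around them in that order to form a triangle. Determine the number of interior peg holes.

10

By the shoelace formula, twice the signed area is |[9·4 − (-5)·0] + [(-5)·3 − 4·4] + [4·0 − 9·3]| = 22, so the area is 11.
Along each edge there are gcd(|Δx|,|Δy|)+1 lattice points, so counting each shared vertex once the boundary has gcd(14,4) + gcd(9,1) + gcd(5,3) = 2+1+1 = 4.
Pick's theorem gives I = A − B/2 + 1 = 11 − 4/2 + 1 = 10.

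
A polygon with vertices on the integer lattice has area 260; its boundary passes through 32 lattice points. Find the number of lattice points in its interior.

From Pick's theorem, I = A − B/2 + 1 = 260 − 32/2 + 1 = 245.

245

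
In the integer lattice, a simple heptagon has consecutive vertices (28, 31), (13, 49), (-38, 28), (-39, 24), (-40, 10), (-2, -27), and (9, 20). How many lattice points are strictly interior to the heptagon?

2479

By the shoelace formula, twice the signed area is |(28·49 − 13·31) + (13·28 − (-38)·49) + ((-38)·24 − (-39)·28) + ((-39)·10 − (-40)·24) + ((-40)·(-27) − (-2)·10) + ((-2)·20 − 9·(-27)) + (9·31 − 28·20)| = 4967, so the area is 2483.5.
The number of boundary lattice points is Σ gcd(|Δx|,|Δy|) = gcd(15,18) + gcd(51,21) + gcd(1,4) + gcd(1,14) + gcd(38,37) + gcd(11,47) + gcd(19,11) = 3+3+1+1+1+1+1 = 11.
Pick's theorem gives I = A − B/2 + 1 = 2483.5 − 11/2 + 1 = 2479.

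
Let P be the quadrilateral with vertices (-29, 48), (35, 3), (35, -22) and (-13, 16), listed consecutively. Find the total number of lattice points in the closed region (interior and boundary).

The shoelace formula gives twice the area as |((-29)·3 − 35·48) + (35·(-22) − 35·3) + (35·16 − (-13)·(-22)) + ((-13)·48 − (-29)·16)| = 2528, so the area is 1264.
The number of boundary lattice points is Σ gcd(|Δx|,|Δy|) = gcd(64,45) + gcd(0,25) + gcd(48,38) + gcd(16,32) = 1+25+2+16 = 44.
Pick's theorem gives I = A − B/2 + 1 = 1264 − 44/2 + 1 = 1243, so the closed region contains I + B = 1243 + 44 = 1287 lattice points.

1287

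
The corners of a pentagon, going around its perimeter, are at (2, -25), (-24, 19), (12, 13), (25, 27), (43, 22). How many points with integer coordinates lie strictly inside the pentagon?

1412

By the shoelace formula, twice the signed area is |[2·19 − (-24)·(-25)] + [(-24)·13 − 12·19] + [12·27 − 25·13] + [25·22 − 43·27] + [43·(-25) − 2·22]| = 2833, so the area is 2833/2.
Along each edge there are gcd(|Δx|,|Δy|)+1 lattice points, so counting each shared vertex once the boundary has gcd(26,44) + gcd(36,6) + gcd(13,14) + gcd(18,5) + gcd(41,47) = 2+6+1+1+1 = 11.
By Pick's theorem A = I + B/2 − 1, so I = 2833/2 − 11/2 + 1 = 1412.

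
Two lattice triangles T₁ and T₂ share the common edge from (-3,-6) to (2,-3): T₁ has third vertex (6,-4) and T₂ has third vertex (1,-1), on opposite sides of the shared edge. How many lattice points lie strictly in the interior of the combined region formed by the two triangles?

The union is the simple quadrilateral with vertices (-3,-6), (6,-4), (2,-3), (1,-1) in order.
Using the shoelace formula, 2A = |[(-3)·(-4) − 6·(-6)] + [6·(-3) − 2·(-4)] + [2·(-1) − 1·(-3)] + [1·(-6) − (-3)·(-1)]| = 30, so the area is 15.
Along each edge there are gcd(|Δx|,|Δy|)+1 lattice points, so counting each shared vertex once the boundary has gcd(9,2) + gcd(4,1) + gcd(1,2) + gcd(4,5) = 1+1+1+1 = 4.
By Pick's theorem I = A − B/2 + 1 = 15 − 4/2 + 1 = 14.

14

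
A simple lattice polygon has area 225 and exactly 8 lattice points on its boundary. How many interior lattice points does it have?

222

Pick's theorem A = I + B/2 − 1 rearranges to I = A − B/2 + 1 = 225 − 8/2 + 1 = 222.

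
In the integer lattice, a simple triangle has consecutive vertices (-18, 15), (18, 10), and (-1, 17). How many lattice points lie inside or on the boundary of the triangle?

By the shoelace formula, twice the signed area is |[(-18)·10 − 18·15] + [18·17 − (-1)·10] + [(-1)·15 − (-18)·17]| = 157, so the area is 157/2.
Summing gcd(|Δx|,|Δy|) over the edges gives the boundary count: gcd(36,5) + gcd(19,7) + gcd(17,2) = 1+1+1 = 3.
Pick's theorem gives I = A − B/2 + 1 = 157/2 − 3/2 + 1 = 78, so the closed region contains I + B = 78 + 3 = 81 lattice points.

81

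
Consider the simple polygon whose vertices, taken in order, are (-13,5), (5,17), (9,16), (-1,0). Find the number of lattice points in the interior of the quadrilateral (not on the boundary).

Using the shoelace formula, 2A = |[(-13)·17 − 5·5] + [5·16 − 9·17] + [9·0 − (-1)·16] + [(-1)·5 − (-13)·0]| = 308, so the area is 154.
Along each edge there are gcd(|Δx|,|Δy|)+1 lattice points, so counting each shared vertex once the boundary has gcd(18,12) + gcd(4,1) + gcd(10,16) + gcd(12,5) = 6+1+2+1 = 10.
Pick's theorem gives I = A − B/2 + 1 = 154 − 10/2 + 1 = 150.

150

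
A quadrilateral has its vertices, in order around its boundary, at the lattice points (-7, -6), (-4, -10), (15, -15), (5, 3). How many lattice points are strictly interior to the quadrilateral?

The shoelace formula gives twice the area as |((-7)·(-10) − (-4)·(-6)) + ((-4)·(-15) − 15·(-10)) + (15·3 − 5·(-15)) + (5·(-6) − (-7)·3)| = 367, so the area is 183.5.
Along each edge there are gcd(|Δx|,|Δy|)+1 lattice points, so counting each shared vertex once the boundary has gcd(3,4) + gcd(19,5) + gcd(10,18) + gcd(12,9) = 1+1+2+3 = 7.
By Pick's theorem A = I + B/2 − 1, so I = 183.5 − 7/2 + 1 = 181.

181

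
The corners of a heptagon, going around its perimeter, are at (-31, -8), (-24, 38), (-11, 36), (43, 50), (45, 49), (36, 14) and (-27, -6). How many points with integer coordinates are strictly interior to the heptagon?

2496

The shoelace formula gives twice the area as |((-31)·38 − (-24)·(-8)) + ((-24)·36 − (-11)·38) + ((-11)·50 − 43·36) + (43·49 − 45·50) + (45·14 − 36·49) + (36·(-6) − (-27)·14) + ((-27)·(-8) − (-31)·(-6))| = 4999, so the area is 2499.5.
Summing gcd(|Δx|,|Δy|) over the edges gives the boundary count: gcd(7,46) + gcd(13,2) + gcd(54,14) + gcd(2,1) + gcd(9,35) + gcd(63,20) + gcd(4,2) = 1+1+2+1+1+1+2 = 9.
By Pick's theorem A = I + B/2 − 1, so I = 2499.5 − 9/2 + 1 = 2496.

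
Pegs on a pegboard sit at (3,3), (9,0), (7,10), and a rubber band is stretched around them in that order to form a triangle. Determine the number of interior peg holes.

25

Using the shoelace formula, 2A = |[3·0 − 9·3] + [9·10 − 7·0] + [7·3 − 3·10]| = 54, so the area is 27.
Along each edge there are gcd(|Δx|,|Δy|)+1 lattice points, so counting each shared vertex once the boundary has gcd(6,3) + gcd(2,10) + gcd(4,7) = 3+2+1 = 6.
By Pick's theorem A = I + B/2 − 1, so I = 27 − 6/2 + 1 = 25.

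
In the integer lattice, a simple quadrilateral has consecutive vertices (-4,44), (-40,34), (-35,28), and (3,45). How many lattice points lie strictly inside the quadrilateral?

172

Using the shoelace formula, 2A = |((-4)·34 − (-40)·44) + ((-40)·28 − (-35)·34) + ((-35)·45 − 3·28) + (3·44 − (-4)·45)| = 347, so the area is 347/2.
Along each edge there are gcd(|Δx|,|Δy|)+1 lattice points, so counting each shared vertex once the boundary has gcd(36,10) + gcd(5,6) + gcd(38,17) + gcd(7,1) = 2+1+1+1 = 5.
By Pick's theorem A = I + B/2 − 1, so I = 347/2 − 5/2 + 1 = 172.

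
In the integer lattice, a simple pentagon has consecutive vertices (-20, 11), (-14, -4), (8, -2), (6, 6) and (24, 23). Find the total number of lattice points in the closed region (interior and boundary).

By the shoelace formula, twice the signed area is |[(-20)·(-4) − (-14)·11] + [(-14)·(-2) − 8·(-4)] + [8·6 − 6·(-2)] + [6·23 − 24·6] + [24·11 − (-20)·23]| = 1072, so the area is 536.
Along each edge there are gcd(|Δx|,|Δy|)+1 lattice points, so counting each shared vertex once the boundary has gcd(6,15) + gcd(22,2) + gcd(2,8) + gcd(18,17) + gcd(44,12) = 3+2+2+1+4 = 12.
Pick's theorem gives I = A − B/2 + 1 = 536 − 12/2 + 1 = 531, so the closed region contains I + B = 531 + 12 = 543 lattice points.

543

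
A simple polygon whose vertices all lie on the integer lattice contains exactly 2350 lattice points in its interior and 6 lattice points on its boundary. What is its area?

2352

By Pick's theorem, A = I + B/2 − 1 = 2350 + 6/2 − 1 = 2352.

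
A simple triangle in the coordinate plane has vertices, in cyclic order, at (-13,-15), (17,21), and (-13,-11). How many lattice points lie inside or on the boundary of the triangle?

By the shoelace formula, twice the signed area is |[(-13)·21 − 17·(-15)] + [17·(-11) − (-13)·21] + [(-13)·(-15) − (-13)·(-11)]| = 120, so the area is 60.
The number of boundary lattice points is Σ gcd(|Δx|,|Δy|) = gcd(30,36) + gcd(30,32) + gcd(0,4) = 6+2+4 = 12.
Pick's theorem gives I = A − B/2 + 1 = 60 − 12/2 + 1 = 55, so the closed region contains I + B = 55 + 12 = 67 lattice points.

67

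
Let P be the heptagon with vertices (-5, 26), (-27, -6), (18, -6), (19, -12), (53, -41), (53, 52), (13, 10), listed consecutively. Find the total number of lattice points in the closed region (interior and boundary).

3038

The shoelace formula gives twice the area as |[(-5)·(-6) − (-27)·26] + [(-27)·(-6) − 18·(-6)] + [18·(-12) − 19·(-6)] + [19·(-41) − 53·(-12)] + [53·52 − 53·(-41)] + [53·10 − 13·52] + [13·26 − (-5)·10]| = 5928, so the area is 2964.
Along each edge there are gcd(|Δx|,|Δy|)+1 lattice points, so counting each shared vertex once the boundary has gcd(22,32) + gcd(45,0) + gcd(1,6) + gcd(34,29) + gcd(0,93) + gcd(40,42) + gcd(18,16) = 2+45+1+1+93+2+2 = 146.
Pick's theorem gives I = A − B/2 + 1 = 2964 − 146/2 + 1 = 2892, so the closed region contains I + B = 2892 + 146 = 3038 lattice points.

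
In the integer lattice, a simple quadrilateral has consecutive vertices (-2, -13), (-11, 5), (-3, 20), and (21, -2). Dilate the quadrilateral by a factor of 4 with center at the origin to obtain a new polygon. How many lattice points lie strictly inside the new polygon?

8367

The shoelace formula gives twice the area as |((-2)·5 − (-11)·(-13)) + ((-11)·20 − (-3)·5) + ((-3)·(-2) − 21·20) + (21·(-13) − (-2)·(-2))| = 1049, so the area is 1049/2.
The number of boundary lattice points is Σ gcd(|Δx|,|Δy|) = gcd(9,18) + gcd(8,15) + gcd(24,22) + gcd(23,11) = 9+1+2+1 = 13.
Scaling by 4 multiplies the area by 4² = 16 (so the new area is 8392) and multiplies the boundary lattice-point count by 4, giving 52.
By Pick's theorem, the interior count of the dilated polygon is 8392 − 52/2 + 1 = 8367.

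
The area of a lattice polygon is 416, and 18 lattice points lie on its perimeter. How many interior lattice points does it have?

408

Pick's theorem A = I + B/2 − 1 rearranges to I = A − B/2 + 1 = 416 − 18/2 + 1 = 408.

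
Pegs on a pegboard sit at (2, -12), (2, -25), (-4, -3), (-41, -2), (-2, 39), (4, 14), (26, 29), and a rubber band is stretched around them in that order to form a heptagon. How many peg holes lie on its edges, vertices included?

20

Along each edge there are gcd(|Δx|,|Δy|)+1 lattice points, so counting each shared vertex once the boundary has gcd(0,13) + gcd(6,22) + gcd(37,1) + gcd(39,41) + gcd(6,25) + gcd(22,15) + gcd(24,41) = 13+2+1+1+1+1+1 = 20.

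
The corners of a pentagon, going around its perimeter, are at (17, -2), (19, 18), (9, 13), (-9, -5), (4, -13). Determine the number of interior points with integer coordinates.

The shoelace formula gives twice the area as |[17·18 − 19·(-2)] + [19·13 − 9·18] + [9·(-5) − (-9)·13] + [(-9)·(-13) − 4·(-5)] + [4·(-2) − 17·(-13)]| = 851, so the area is 425.5.
The number of boundary lattice points is Σ gcd(|Δx|,|Δy|) = gcd(2,20) + gcd(10,5) + gcd(18,18) + gcd(13,8) + gcd(13,11) = 2+5+18+1+1 = 27.
Pick's theorem gives I = A − B/2 + 1 = 425.5 − 27/2 + 1 = 413.

413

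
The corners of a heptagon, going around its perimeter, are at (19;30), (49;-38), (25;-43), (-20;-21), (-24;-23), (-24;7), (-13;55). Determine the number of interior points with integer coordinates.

The shoelace formula gives twice the area as |[19·(-38) − 49·30] + [49·(-43) − 25·(-38)] + [25·(-21) − (-20)·(-43)] + [(-20)·(-23) − (-24)·(-21)] + [(-24)·7 − (-24)·(-23)] + [(-24)·55 − (-13)·7] + [(-13)·30 − 19·55]| = 8162, so the area is 4081.
Along each edge there are gcd(|Δx|,|Δy|)+1 lattice points, so counting each shared vertex once the boundary has gcd(30,68) + gcd(24,5) + gcd(45,22) + gcd(4,2) + gcd(0,30) + gcd(11,48) + gcd(32,25) = 2+1+1+2+30+1+1 = 38.
Pick's theorem gives I = A − B/2 + 1 = 4081 − 38/2 + 1 = 4063.

4063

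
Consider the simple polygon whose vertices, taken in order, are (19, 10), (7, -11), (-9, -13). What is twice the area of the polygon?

By the shoelace formula, twice the signed area is |(19·(-11) − 7·10) + (7·(-13) − (-9)·(-11)) + ((-9)·10 − 19·(-13))| = 312, so the area is 156.

312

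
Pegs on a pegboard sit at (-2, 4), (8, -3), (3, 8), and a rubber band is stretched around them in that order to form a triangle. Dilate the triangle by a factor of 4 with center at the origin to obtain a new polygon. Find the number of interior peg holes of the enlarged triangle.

595

Using the shoelace formula, 2A = |((-2)·(-3) − 8·4) + (8·8 − 3·(-3)) + (3·4 − (-2)·8)| = 75, so the area is 75/2.
Summing gcd(|Δx|,|Δy|) over the edges gives the boundary count: gcd(10,7) + gcd(5,11) + gcd(5,4) = 1+1+1 = 3.
Scaling by 4 multiplies the area by 4² = 16 (so the new area is 600) and multiplies the boundary lattice-point count by 4, giving 12.
By Pick's theorem, the interior count of the dilated polygon is 600 − 12/2 + 1 = 595.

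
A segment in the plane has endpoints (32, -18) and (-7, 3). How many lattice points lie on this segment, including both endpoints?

4

The number of lattice points on a segment between lattice points is gcd(|Δx|,|Δy|) + 1 = gcd(39,21) + 1 = 3 + 1 = 4.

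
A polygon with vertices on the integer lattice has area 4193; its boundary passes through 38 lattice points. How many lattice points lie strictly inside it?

4175

Pick's theorem A = I + B/2 − 1 rearranges to I = A − B/2 + 1 = 4193 − 38/2 + 1 = 4175.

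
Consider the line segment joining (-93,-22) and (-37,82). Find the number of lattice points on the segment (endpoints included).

The number of lattice points on a segment between lattice points is gcd(|Δx|,|Δy|) + 1 = gcd(56,104) + 1 = 8 + 1 = 9.

9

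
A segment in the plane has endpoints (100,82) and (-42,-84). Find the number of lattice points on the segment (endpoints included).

The number of lattice points on a segment between lattice points is gcd(|Δx|,|Δy|) + 1 = gcd(142,166) + 1 = 2 + 1 = 3.

3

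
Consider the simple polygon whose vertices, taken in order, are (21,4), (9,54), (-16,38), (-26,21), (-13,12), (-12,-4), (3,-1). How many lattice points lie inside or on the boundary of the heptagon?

1591

By the shoelace formula, twice the signed area is |(21·54 − 9·4) + (9·38 − (-16)·54) + ((-16)·21 − (-26)·38) + ((-26)·12 − (-13)·21) + ((-13)·(-4) − (-12)·12) + ((-12)·(-1) − 3·(-4)) + (3·4 − 21·(-1))| = 3170, so the area is 1585.
Along each edge there are gcd(|Δx|,|Δy|)+1 lattice points, so counting each shared vertex once the boundary has gcd(12,50) + gcd(25,16) + gcd(10,17) + gcd(13,9) + gcd(1,16) + gcd(15,3) + gcd(18,5) = 2+1+1+1+1+3+1 = 10.
Pick's theorem gives I = A − B/2 + 1 = 1585 − 10/2 + 1 = 1581, so the closed region contains I + B = 1581 + 10 = 1591 lattice points.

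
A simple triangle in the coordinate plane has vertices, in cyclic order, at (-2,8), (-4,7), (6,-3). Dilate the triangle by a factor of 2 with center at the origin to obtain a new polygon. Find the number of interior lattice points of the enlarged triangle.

49

Using the shoelace formula, 2A = |[(-2)·7 − (-4)·8] + [(-4)·(-3) − 6·7] + [6·8 − (-2)·(-3)]| = 30, so the area is 15.
Along each edge there are gcd(|Δx|,|Δy|)+1 lattice points, so counting each shared vertex once the boundary has gcd(2,1) + gcd(10,10) + gcd(8,11) = 1+10+1 = 12.
Scaling by 2 multiplies the area by 2² = 4 (so the new area is 60) and multiplies the boundary lattice-point count by 2, giving 24.
By Pick's theorem, the interior count of the dilated polygon is 60 − 24/2 + 1 = 49.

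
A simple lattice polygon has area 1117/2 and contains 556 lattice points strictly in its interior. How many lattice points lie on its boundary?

7

Pick's theorem gives A = I + B/2 − 1, so B = 2(A − I + 1) = 2(1117/2 − 556 + 1) = 7.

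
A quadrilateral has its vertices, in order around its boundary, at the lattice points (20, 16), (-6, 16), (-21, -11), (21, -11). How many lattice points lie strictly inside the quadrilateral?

883

The shoelace formula gives twice the area as |(20·16 − (-6)·16) + ((-6)·(-11) − (-21)·16) + ((-21)·(-11) − 21·(-11)) + (21·16 − 20·(-11))| = 1836, so the area is 918.
Along each edge there are gcd(|Δx|,|Δy|)+1 lattice points, so counting each shared vertex once the boundary has gcd(26,0) + gcd(15,27) + gcd(42,0) + gcd(1,27) = 26+3+42+1 = 72.
By Pick's theorem A = I + B/2 − 1, so I = 918 − 72/2 + 1 = 883.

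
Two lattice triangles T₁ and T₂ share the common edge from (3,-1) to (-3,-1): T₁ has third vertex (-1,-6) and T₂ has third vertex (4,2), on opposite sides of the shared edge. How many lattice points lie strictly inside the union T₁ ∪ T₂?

23

The union is the simple quadrilateral with vertices (3,-1), (-1,-6), (-3,-1), (4,2) in order.
By the shoelace formula, twice the signed area is |[3·(-6) − (-1)·(-1)] + [(-1)·(-1) − (-3)·(-6)] + [(-3)·2 − 4·(-1)] + [4·(-1) − 3·2]| = 48, so the area is 24.
Along each edge there are gcd(|Δx|,|Δy|)+1 lattice points, so counting each shared vertex once the boundary has gcd(4,5) + gcd(2,5) + gcd(7,3) + gcd(1,3) = 1+1+1+1 = 4.
By Pick's theorem I = A − B/2 + 1 = 24 − 4/2 + 1 = 23.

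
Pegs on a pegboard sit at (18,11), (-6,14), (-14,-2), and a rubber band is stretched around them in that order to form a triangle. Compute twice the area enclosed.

408

By the shoelace formula, twice the signed area is |(18·14 − (-6)·11) + ((-6)·(-2) − (-14)·14) + ((-14)·11 − 18·(-2))| = 408, so the area is 204.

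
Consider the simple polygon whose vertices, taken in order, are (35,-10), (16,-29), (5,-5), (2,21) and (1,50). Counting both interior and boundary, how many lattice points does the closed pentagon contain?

Using the shoelace formula, 2A = |(35·(-29) − 16·(-10)) + (16·(-5) − 5·(-29)) + (5·21 − 2·(-5)) + (2·50 − 1·21) + (1·(-10) − 35·50)| = 2356, so the area is 1178.
Summing gcd(|Δx|,|Δy|) over the edges gives the boundary count: gcd(19,19) + gcd(11,24) + gcd(3,26) + gcd(1,29) + gcd(34,60) = 19+1+1+1+2 = 24.
Pick's theorem gives I = A − B/2 + 1 = 1178 − 24/2 + 1 = 1167, so the closed region contains I + B = 1167 + 24 = 1191 lattice points.

1191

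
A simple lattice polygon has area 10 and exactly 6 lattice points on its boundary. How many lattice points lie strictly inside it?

8

From Pick's theorem, I = A − B/2 + 1 = 10 − 6/2 + 1 = 8.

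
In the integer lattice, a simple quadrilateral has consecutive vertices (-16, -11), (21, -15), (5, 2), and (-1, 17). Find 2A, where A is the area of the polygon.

The shoelace formula gives twice the area as |((-16)·(-15) − 21·(-11)) + (21·2 − 5·(-15)) + (5·17 − (-1)·2) + ((-1)·(-11) − (-16)·17)| = 958, so the area is 479.

958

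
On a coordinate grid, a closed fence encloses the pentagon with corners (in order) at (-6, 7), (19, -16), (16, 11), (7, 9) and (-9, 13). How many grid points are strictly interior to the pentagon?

336

By the shoelace formula, twice the signed area is |[(-6)·(-16) − 19·7] + [19·11 − 16·(-16)] + [16·9 − 7·11] + [7·13 − (-9)·9] + [(-9)·7 − (-6)·13]| = 682, so the area is 341.
Along each edge there are gcd(|Δx|,|Δy|)+1 lattice points, so counting each shared vertex once the boundary has gcd(25,23) + gcd(3,27) + gcd(9,2) + gcd(16,4) + gcd(3,6) = 1+3+1+4+3 = 12.
Pick's theorem gives I = A − B/2 + 1 = 341 − 12/2 + 1 = 336.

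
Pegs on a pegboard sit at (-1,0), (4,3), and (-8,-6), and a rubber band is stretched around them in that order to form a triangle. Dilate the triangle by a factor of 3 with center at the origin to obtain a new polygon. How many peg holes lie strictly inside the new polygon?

By the shoelace formula, twice the signed area is |((-1)·3 − 4·0) + (4·(-6) − (-8)·3) + ((-8)·0 − (-1)·(-6))| = 9, so the area is 9/2.
Along each edge there are gcd(|Δx|,|Δy|)+1 lattice points, so counting each shared vertex once the boundary has gcd(5,3) + gcd(12,9) + gcd(7,6) = 1+3+1 = 5.
Scaling by 3 multiplies the area by 3² = 9 (so the new area is 81/2) and multiplies the boundary lattice-point count by 3, giving 15.
By Pick's theorem, the interior count of the dilated polygon is 81/2 − 15/2 + 1 = 34.

34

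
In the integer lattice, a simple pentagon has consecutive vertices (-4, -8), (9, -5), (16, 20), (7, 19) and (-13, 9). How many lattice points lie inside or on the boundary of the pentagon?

491

The shoelace formula gives twice the area as |((-4)·(-5) − 9·(-8)) + (9·20 − 16·(-5)) + (16·19 − 7·20) + (7·9 − (-13)·19) + ((-13)·(-8) − (-4)·9)| = 966, so the area is 483.
The number of boundary lattice points is Σ gcd(|Δx|,|Δy|) = gcd(13,3) + gcd(7,25) + gcd(9,1) + gcd(20,10) + gcd(9,17) = 1+1+1+10+1 = 14.
Pick's theorem gives I = A − B/2 + 1 = 483 − 14/2 + 1 = 477, so the closed region contains I + B = 477 + 14 = 491 lattice points.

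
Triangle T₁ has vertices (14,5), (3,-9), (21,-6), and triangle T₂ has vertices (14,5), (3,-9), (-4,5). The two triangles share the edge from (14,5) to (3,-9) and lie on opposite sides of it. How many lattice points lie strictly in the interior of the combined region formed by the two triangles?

222

The union is the simple quadrilateral with vertices (14,5), (21,-6), (3,-9), (-4,5) in order.
Using the shoelace formula, 2A = |(14·(-6) − 21·5) + (21·(-9) − 3·(-6)) + (3·5 − (-4)·(-9)) + ((-4)·5 − 14·5)| = 471, so the area is 235.5.
Along each edge there are gcd(|Δx|,|Δy|)+1 lattice points, so counting each shared vertex once the boundary has gcd(7,11) + gcd(18,3) + gcd(7,14) + gcd(18,0) = 1+3+7+18 = 29.
By Pick's theorem I = A − B/2 + 1 = 235.5 − 29/2 + 1 = 222.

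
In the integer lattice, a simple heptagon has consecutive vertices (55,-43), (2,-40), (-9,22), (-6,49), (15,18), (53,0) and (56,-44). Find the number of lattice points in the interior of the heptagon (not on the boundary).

3424

The shoelace formula gives twice the area as |[55·(-40) − 2·(-43)] + [2·22 − (-9)·(-40)] + [(-9)·49 − (-6)·22] + [(-6)·18 − 15·49] + [15·0 − 53·18] + [53·(-44) − 56·0] + [56·(-43) − 55·(-44)]| = 6856, so the area is 3428.
Summing gcd(|Δx|,|Δy|) over the edges gives the boundary count: gcd(53,3) + gcd(11,62) + gcd(3,27) + gcd(21,31) + gcd(38,18) + gcd(3,44) + gcd(1,1) = 1+1+3+1+2+1+1 = 10.
Pick's theorem gives I = A − B/2 + 1 = 3428 − 10/2 + 1 = 3424.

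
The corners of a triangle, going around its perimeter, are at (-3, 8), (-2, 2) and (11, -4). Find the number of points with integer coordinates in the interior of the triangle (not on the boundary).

The shoelace formula gives twice the area as |((-3)·2 − (-2)·8) + ((-2)·(-4) − 11·2) + (11·8 − (-3)·(-4))| = 72, so the area is 36.
The number of boundary lattice points is Σ gcd(|Δx|,|Δy|) = gcd(1,6) + gcd(13,6) + gcd(14,12) = 1+1+2 = 4.
Pick's theorem gives I = A − B/2 + 1 = 36 − 4/2 + 1 = 35.

35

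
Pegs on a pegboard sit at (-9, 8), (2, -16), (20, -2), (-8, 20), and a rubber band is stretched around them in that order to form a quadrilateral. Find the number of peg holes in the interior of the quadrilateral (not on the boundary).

The shoelace formula gives twice the area as |[(-9)·(-16) − 2·8] + [2·(-2) − 20·(-16)] + [20·20 − (-8)·(-2)] + [(-8)·8 − (-9)·20]| = 944, so the area is 472.
Summing gcd(|Δx|,|Δy|) over the edges gives the boundary count: gcd(11,24) + gcd(18,14) + gcd(28,22) + gcd(1,12) = 1+2+2+1 = 6.
By Pick's theorem A = I + B/2 − 1, so I = 472 − 6/2 + 1 = 470.

470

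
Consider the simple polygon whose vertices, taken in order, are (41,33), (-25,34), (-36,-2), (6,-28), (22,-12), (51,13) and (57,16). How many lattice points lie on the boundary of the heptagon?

25

Summing gcd(|Δx|,|Δy|) over the edges gives the boundary count: gcd(66,1) + gcd(11,36) + gcd(42,26) + gcd(16,16) + gcd(29,25) + gcd(6,3) + gcd(16,17) = 1+1+2+16+1+3+1 = 25.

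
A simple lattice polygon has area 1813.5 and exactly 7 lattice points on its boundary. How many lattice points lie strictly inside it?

1811

Pick's theorem A = I + B/2 − 1 rearranges to I = A − B/2 + 1 = 1813.5 − 7/2 + 1 = 1811.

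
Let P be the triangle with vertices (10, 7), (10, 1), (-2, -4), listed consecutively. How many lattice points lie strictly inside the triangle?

Using the shoelace formula, 2A = |[10·1 − 10·7] + [10·(-4) − (-2)·1] + [(-2)·7 − 10·(-4)]| = 72, so the area is 36.
The number of boundary lattice points is Σ gcd(|Δx|,|Δy|) = gcd(0,6) + gcd(12,5) + gcd(12,11) = 6+1+1 = 8.
Pick's theorem gives I = A − B/2 + 1 = 36 − 8/2 + 1 = 33.

33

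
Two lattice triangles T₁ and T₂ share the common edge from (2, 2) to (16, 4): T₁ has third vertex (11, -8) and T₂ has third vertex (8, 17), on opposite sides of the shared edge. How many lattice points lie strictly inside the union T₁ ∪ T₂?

The union is the simple quadrilateral with vertices (2, 2), (11, -8), (16, 4), (8, 17) in order.
Using the shoelace formula, 2A = |(2·(-8) − 11·2) + (11·4 − 16·(-8)) + (16·17 − 8·4) + (8·2 − 2·17)| = 356, so the area is 178.
The number of boundary lattice points is Σ gcd(|Δx|,|Δy|) = gcd(9,10) + gcd(5,12) + gcd(8,13) + gcd(6,15) = 1+1+1+3 = 6.
By Pick's theorem I = A − B/2 + 1 = 178 − 6/2 + 1 = 176.

176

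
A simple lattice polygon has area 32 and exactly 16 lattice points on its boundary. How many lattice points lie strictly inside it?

Pick's theorem A = I + B/2 − 1 rearranges to I = A − B/2 + 1 = 32 − 16/2 + 1 = 25.

25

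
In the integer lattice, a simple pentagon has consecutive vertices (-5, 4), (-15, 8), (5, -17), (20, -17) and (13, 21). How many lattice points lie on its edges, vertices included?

The number of boundary lattice points is Σ gcd(|Δx|,|Δy|) = gcd(10,4) + gcd(20,25) + gcd(15,0) + gcd(7,38) + gcd(18,17) = 2+5+15+1+1 = 24.

24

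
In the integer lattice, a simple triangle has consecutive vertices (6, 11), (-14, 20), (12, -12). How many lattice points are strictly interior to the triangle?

The shoelace formula gives twice the area as |(6·20 − (-14)·11) + ((-14)·(-12) − 12·20) + (12·11 − 6·(-12))| = 406, so the area is 203.
The number of boundary lattice points is Σ gcd(|Δx|,|Δy|) = gcd(20,9) + gcd(26,32) + gcd(6,23) = 1+2+1 = 4.
Pick's theorem gives I = A − B/2 + 1 = 203 − 4/2 + 1 = 202.

202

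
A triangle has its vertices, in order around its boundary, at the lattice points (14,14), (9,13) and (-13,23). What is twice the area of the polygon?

72

Using the shoelace formula, 2A = |[14·13 − 9·14] + [9·23 − (-13)·13] + [(-13)·14 − 14·23]| = 72, so the area is 36.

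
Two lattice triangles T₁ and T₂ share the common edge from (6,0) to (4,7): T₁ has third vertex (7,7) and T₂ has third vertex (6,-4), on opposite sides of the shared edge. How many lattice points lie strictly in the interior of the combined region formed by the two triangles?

The union is the simple quadrilateral with vertices (6,0), (7,7), (4,7), (6,-4) in order.
By the shoelace formula, twice the signed area is |[6·7 − 7·0] + [7·7 − 4·7] + [4·(-4) − 6·7] + [6·0 − 6·(-4)]| = 29, so the area is 14.5.
The number of boundary lattice points is Σ gcd(|Δx|,|Δy|) = gcd(1,7) + gcd(3,0) + gcd(2,11) + gcd(0,4) = 1+3+1+4 = 9.
By Pick's theorem I = A − B/2 + 1 = 14.5 − 9/2 + 1 = 11.

11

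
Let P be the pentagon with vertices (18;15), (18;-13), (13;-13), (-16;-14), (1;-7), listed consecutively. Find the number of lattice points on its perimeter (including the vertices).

The number of boundary lattice points is Σ gcd(|Δx|,|Δy|) = gcd(0,28) + gcd(5,0) + gcd(29,1) + gcd(17,7) + gcd(17,22) = 28+5+1+1+1 = 36.

36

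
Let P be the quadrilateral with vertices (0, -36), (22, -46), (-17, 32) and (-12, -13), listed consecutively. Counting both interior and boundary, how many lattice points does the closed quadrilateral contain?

900

The shoelace formula gives twice the area as |[0·(-46) − 22·(-36)] + [22·32 − (-17)·(-46)] + [(-17)·(-13) − (-12)·32] + [(-12)·(-36) − 0·(-13)]| = 1751, so the area is 1751/2.
Along each edge there are gcd(|Δx|,|Δy|)+1 lattice points, so counting each shared vertex once the boundary has gcd(22,10) + gcd(39,78) + gcd(5,45) + gcd(12,23) = 2+39+5+1 = 47.
Pick's theorem gives I = A − B/2 + 1 = 1751/2 − 47/2 + 1 = 853, so the closed region contains I + B = 853 + 47 = 900 lattice points.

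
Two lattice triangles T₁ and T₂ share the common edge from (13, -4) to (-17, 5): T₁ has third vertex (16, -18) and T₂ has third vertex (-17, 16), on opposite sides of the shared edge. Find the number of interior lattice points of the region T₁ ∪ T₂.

351

The union is the simple quadrilateral with vertices (13, -4), (16, -18), (-17, 5), (-17, 16) in order.
The shoelace formula gives twice the area as |(13·(-18) − 16·(-4)) + (16·5 − (-17)·(-18)) + ((-17)·16 − (-17)·5) + ((-17)·(-4) − 13·16)| = 723, so the area is 361.5.
The number of boundary lattice points is Σ gcd(|Δx|,|Δy|) = gcd(3,14) + gcd(33,23) + gcd(0,11) + gcd(30,20) = 1+1+11+10 = 23.
By Pick's theorem I = A − B/2 + 1 = 361.5 − 23/2 + 1 = 351.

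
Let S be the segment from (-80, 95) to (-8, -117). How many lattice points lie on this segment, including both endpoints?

5

The number of lattice points on a segment between lattice points is gcd(|Δx|,|Δy|) + 1 = gcd(72,212) + 1 = 4 + 1 = 5.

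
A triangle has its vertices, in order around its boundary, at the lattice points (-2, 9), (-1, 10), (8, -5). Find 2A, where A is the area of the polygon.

24

The shoelace formula gives twice the area as |((-2)·10 − (-1)·9) + ((-1)·(-5) − 8·10) + (8·9 − (-2)·(-5))| = 24, so the area is 12.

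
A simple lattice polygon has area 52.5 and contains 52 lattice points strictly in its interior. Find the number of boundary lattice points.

Pick's theorem gives A = I + B/2 − 1, so B = 2(A − I + 1) = 2(52.5 − 52 + 1) = 3.

3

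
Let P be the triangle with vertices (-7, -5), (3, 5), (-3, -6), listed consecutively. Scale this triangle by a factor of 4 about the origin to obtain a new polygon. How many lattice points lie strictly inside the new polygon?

377

By the shoelace formula, twice the signed area is |[(-7)·5 − 3·(-5)] + [3·(-6) − (-3)·5] + [(-3)·(-5) − (-7)·(-6)]| = 50, so the area is 25.
Along each edge there are gcd(|Δx|,|Δy|)+1 lattice points, so counting each shared vertex once the boundary has gcd(10,10) + gcd(6,11) + gcd(4,1) = 10+1+1 = 12.
Scaling by 4 multiplies the area by 4² = 16 (so the new area is 400) and multiplies the boundary lattice-point count by 4, giving 48.
By Pick's theorem, the interior count of the dilated polygon is 400 − 48/2 + 1 = 377.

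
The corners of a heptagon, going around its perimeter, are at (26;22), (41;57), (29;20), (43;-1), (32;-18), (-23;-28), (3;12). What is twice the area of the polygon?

Using the shoelace formula, 2A = |[26·57 − 41·22] + [41·20 − 29·57] + [29·(-1) − 43·20] + [43·(-18) − 32·(-1)] + [32·(-28) − (-23)·(-18)] + [(-23)·12 − 3·(-28)] + [3·22 − 26·12]| = 3632, so the area is 1816.

3632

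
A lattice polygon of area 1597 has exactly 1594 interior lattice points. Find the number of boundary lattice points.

8

Pick's theorem gives A = I + B/2 − 1, so B = 2(A − I + 1) = 2(1597 − 1594 + 1) = 8.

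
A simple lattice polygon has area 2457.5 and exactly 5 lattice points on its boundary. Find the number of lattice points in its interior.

Pick's theorem A = I + B/2 − 1 rearranges to I = A − B/2 + 1 = 2457.5 − 5/2 + 1 = 2456.

2456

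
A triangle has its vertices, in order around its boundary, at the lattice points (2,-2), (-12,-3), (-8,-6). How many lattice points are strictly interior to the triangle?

22

The shoelace formula gives twice the area as |[2·(-3) − (-12)·(-2)] + [(-12)·(-6) − (-8)·(-3)] + [(-8)·(-2) − 2·(-6)]| = 46, so the area is 23.
The number of boundary lattice points is Σ gcd(|Δx|,|Δy|) = gcd(14,1) + gcd(4,3) + gcd(10,4) = 1+1+2 = 4.
Pick's theorem gives I = A − B/2 + 1 = 23 − 4/2 + 1 = 22.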